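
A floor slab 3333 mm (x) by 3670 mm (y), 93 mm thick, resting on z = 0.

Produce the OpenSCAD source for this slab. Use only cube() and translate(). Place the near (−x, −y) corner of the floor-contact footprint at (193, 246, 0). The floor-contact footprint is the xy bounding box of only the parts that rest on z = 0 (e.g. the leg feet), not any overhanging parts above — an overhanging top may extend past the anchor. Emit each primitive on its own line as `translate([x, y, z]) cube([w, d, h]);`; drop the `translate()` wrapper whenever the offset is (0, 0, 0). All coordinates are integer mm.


translate([193, 246, 0]) cube([3333, 3670, 93]);


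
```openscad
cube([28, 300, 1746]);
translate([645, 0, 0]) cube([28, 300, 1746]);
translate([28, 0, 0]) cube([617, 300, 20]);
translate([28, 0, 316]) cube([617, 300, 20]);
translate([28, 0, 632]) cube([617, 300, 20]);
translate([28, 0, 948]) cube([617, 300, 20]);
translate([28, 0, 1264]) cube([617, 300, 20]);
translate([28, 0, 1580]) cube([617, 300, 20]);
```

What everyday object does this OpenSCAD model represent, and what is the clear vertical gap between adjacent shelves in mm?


A bookshelf. The clear shelf gap is 296 mm.

Two tall side panels with 6 horizontal boards between them — a bookshelf. The first two shelf undersides are at z = 0 and z = 316; with shelf thickness 20, the clear gap is 316 − 0 − 20 = 296 mm.


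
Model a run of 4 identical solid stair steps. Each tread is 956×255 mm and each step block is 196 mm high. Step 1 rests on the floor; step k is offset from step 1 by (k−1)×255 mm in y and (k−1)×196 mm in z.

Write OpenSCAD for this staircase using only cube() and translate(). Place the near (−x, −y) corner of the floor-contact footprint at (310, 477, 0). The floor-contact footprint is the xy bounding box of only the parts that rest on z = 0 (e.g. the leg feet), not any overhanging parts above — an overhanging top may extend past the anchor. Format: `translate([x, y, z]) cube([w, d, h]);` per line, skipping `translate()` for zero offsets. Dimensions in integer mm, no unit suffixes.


translate([310, 477, 0]) cube([956, 255, 196]);
translate([310, 732, 196]) cube([956, 255, 196]);
translate([310, 987, 392]) cube([956, 255, 196]);
translate([310, 1242, 588]) cube([956, 255, 196]);


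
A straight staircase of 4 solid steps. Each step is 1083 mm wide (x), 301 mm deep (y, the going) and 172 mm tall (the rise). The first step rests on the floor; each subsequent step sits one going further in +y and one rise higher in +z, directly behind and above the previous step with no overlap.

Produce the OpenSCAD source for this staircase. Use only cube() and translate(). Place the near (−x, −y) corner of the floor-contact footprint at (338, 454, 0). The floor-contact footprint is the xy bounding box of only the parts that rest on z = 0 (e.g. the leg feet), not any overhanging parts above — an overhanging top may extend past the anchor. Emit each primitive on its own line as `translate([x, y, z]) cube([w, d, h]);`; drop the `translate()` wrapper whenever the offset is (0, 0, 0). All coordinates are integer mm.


translate([338, 454, 0]) cube([1083, 301, 172]);
translate([338, 755, 172]) cube([1083, 301, 172]);
translate([338, 1056, 344]) cube([1083, 301, 172]);
translate([338, 1357, 516]) cube([1083, 301, 172]);


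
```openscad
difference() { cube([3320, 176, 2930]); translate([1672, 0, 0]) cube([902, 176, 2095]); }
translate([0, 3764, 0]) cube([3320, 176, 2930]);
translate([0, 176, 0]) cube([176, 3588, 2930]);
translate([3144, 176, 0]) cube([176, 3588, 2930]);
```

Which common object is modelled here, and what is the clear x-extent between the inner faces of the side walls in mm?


A single room. The interior width is 2968 mm.

Four walls enclosing a rectangle with a door in the front wall — a room. Outside width 3320 minus two 176 mm walls gives 2968 mm.


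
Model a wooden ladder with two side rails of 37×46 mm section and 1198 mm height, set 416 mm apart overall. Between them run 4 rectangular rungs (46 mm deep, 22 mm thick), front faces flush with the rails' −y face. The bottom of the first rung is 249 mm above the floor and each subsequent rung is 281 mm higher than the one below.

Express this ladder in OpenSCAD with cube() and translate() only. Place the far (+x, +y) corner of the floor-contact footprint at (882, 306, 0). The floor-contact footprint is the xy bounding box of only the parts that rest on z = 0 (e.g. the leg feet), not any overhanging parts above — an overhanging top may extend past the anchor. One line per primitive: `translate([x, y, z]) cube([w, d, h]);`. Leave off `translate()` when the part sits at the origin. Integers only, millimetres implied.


translate([466, 260, 0]) cube([37, 46, 1198]);
translate([845, 260, 0]) cube([37, 46, 1198]);
translate([503, 260, 249]) cube([342, 46, 22]);
translate([503, 260, 530]) cube([342, 46, 22]);
translate([503, 260, 811]) cube([342, 46, 22]);
translate([503, 260, 1092]) cube([342, 46, 22]);


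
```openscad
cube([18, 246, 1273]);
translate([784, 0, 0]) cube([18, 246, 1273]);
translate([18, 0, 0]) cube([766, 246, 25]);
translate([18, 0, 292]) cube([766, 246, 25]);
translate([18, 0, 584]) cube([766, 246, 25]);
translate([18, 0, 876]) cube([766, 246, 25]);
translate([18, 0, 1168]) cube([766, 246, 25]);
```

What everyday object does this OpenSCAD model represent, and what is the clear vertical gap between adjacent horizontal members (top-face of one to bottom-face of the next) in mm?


A bookshelf. The clear shelf gap is 267 mm.

Two tall side panels with 5 horizontal boards between them — a bookshelf. The first two shelf undersides are at z = 0 and z = 292; with shelf thickness 25, the clear gap is 292 − 0 − 25 = 267 mm.


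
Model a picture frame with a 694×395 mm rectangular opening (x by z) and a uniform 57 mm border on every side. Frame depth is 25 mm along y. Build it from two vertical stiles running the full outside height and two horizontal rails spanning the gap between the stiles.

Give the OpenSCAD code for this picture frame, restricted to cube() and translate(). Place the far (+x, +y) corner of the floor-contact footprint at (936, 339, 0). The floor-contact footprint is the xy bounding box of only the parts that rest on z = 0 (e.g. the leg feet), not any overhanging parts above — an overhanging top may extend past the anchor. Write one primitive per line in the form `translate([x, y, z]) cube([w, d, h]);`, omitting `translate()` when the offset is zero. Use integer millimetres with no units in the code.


translate([128, 314, 0]) cube([57, 25, 509]);
translate([879, 314, 0]) cube([57, 25, 509]);
translate([185, 314, 0]) cube([694, 25, 57]);
translate([185, 314, 452]) cube([694, 25, 57]);


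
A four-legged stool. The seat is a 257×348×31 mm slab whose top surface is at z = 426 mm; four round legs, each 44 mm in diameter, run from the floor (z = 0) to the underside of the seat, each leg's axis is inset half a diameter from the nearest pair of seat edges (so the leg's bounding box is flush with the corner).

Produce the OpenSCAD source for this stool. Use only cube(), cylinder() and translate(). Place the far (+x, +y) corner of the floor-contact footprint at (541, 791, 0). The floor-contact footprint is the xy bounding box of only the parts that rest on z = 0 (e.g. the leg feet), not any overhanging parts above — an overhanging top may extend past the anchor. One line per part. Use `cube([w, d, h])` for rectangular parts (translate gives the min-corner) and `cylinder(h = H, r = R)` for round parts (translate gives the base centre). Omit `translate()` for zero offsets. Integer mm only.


translate([284, 443, 395]) cube([257, 348, 31]);
translate([306, 465, 0]) cylinder(h = 395, r = 22);
translate([519, 465, 0]) cylinder(h = 395, r = 22);
translate([306, 769, 0]) cylinder(h = 395, r = 22);
translate([519, 769, 0]) cylinder(h = 395, r = 22);


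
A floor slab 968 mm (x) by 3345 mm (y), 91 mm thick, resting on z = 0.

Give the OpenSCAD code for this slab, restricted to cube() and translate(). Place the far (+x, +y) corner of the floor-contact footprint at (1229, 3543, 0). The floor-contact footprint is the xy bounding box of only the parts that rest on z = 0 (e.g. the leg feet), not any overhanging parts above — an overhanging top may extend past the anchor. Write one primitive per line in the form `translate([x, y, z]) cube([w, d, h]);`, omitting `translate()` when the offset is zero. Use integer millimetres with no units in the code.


translate([261, 198, 0]) cube([968, 3345, 91]);


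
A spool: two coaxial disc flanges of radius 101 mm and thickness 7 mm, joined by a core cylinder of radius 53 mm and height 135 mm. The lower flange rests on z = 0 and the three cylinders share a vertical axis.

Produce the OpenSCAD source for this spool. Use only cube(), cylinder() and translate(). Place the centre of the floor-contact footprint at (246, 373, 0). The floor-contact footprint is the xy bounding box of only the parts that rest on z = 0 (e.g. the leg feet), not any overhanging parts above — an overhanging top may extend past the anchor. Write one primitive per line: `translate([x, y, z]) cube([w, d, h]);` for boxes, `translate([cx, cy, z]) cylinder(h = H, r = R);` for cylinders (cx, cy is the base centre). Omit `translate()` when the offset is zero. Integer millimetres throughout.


translate([246, 373, 0]) cylinder(h = 7, r = 101);
translate([246, 373, 7]) cylinder(h = 135, r = 53);
translate([246, 373, 142]) cylinder(h = 7, r = 101);


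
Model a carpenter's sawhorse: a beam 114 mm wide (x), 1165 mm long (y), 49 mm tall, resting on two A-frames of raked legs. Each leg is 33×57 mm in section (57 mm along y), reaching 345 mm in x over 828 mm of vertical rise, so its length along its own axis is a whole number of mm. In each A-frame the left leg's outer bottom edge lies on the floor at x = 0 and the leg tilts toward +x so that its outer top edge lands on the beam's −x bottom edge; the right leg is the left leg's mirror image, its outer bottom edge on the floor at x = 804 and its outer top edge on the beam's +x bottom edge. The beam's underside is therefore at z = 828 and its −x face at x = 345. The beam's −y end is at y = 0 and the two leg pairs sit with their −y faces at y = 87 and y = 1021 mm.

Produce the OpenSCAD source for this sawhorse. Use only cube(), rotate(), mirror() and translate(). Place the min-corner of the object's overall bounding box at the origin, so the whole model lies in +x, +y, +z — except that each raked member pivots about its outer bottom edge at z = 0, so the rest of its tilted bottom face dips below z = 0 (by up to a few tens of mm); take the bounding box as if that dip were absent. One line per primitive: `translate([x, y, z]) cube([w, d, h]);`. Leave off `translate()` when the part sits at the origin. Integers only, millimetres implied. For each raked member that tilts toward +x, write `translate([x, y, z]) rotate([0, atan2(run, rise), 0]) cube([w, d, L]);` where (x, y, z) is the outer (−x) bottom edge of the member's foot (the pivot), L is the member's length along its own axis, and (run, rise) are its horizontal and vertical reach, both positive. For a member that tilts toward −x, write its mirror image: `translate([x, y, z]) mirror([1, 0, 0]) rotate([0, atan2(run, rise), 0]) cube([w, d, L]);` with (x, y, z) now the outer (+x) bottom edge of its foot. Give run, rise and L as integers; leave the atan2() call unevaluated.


// leg length = √(345² + 828²) = 897
// right-leg outer foot x = 2·345 + 114 = 804
// beam min-corner = (345, 0, 828)
translate([345, 0, 828]) cube([114, 1165, 49]);
translate([0, 87, 0]) rotate([0, atan2(345, 828), 0]) cube([33, 57, 897]);
translate([804, 87, 0]) mirror([1, 0, 0]) rotate([0, atan2(345, 828), 0]) cube([33, 57, 897]);
translate([0, 1021, 0]) rotate([0, atan2(345, 828), 0]) cube([33, 57, 897]);
translate([804, 1021, 0]) mirror([1, 0, 0]) rotate([0, atan2(345, 828), 0]) cube([33, 57, 897]);


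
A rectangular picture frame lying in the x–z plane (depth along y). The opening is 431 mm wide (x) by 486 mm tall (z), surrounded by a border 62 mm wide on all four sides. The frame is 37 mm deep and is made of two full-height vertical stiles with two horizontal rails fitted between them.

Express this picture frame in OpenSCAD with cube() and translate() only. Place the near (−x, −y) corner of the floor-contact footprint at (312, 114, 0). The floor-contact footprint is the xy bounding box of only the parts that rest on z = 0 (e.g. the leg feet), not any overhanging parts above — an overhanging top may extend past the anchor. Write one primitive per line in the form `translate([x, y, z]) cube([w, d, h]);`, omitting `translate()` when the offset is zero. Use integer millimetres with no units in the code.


translate([312, 114, 0]) cube([62, 37, 610]);
translate([805, 114, 0]) cube([62, 37, 610]);
translate([374, 114, 0]) cube([431, 37, 62]);
translate([374, 114, 548]) cube([431, 37, 62]);


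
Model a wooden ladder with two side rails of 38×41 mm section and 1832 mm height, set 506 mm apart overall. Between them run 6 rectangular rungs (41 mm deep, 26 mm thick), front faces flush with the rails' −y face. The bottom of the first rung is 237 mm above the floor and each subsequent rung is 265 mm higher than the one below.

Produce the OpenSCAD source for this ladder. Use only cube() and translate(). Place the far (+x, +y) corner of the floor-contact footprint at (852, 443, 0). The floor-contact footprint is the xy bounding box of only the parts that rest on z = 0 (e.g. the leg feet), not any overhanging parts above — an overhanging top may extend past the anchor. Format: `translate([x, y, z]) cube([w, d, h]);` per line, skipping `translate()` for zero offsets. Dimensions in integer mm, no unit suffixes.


translate([346, 402, 0]) cube([38, 41, 1832]);
translate([814, 402, 0]) cube([38, 41, 1832]);
translate([384, 402, 237]) cube([430, 41, 26]);
translate([384, 402, 502]) cube([430, 41, 26]);
translate([384, 402, 767]) cube([430, 41, 26]);
translate([384, 402, 1032]) cube([430, 41, 26]);
translate([384, 402, 1297]) cube([430, 41, 26]);
translate([384, 402, 1562]) cube([430, 41, 26]);


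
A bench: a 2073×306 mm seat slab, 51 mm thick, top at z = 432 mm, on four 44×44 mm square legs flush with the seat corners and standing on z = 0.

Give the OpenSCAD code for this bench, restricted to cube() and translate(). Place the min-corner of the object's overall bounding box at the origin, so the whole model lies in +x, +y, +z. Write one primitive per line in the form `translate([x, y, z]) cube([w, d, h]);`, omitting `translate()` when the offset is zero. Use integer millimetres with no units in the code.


// leg_h = 432 − 51 = 381
translate([0, 0, 381]) cube([2073, 306, 51]);
cube([44, 44, 381]);
translate([0, 262, 0]) cube([44, 44, 381]);
translate([2029, 0, 0]) cube([44, 44, 381]);
translate([2029, 262, 0]) cube([44, 44, 381]);


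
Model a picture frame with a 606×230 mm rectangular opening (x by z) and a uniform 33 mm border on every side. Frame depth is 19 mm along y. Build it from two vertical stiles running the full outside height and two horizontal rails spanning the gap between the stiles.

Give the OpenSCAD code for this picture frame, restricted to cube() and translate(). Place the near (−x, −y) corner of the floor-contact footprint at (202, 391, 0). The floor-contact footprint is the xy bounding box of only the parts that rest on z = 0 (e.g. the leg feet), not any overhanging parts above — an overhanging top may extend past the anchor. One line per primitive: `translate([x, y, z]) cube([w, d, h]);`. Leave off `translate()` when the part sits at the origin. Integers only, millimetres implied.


translate([202, 391, 0]) cube([33, 19, 296]);
translate([841, 391, 0]) cube([33, 19, 296]);
translate([235, 391, 0]) cube([606, 19, 33]);
translate([235, 391, 263]) cube([606, 19, 33]);


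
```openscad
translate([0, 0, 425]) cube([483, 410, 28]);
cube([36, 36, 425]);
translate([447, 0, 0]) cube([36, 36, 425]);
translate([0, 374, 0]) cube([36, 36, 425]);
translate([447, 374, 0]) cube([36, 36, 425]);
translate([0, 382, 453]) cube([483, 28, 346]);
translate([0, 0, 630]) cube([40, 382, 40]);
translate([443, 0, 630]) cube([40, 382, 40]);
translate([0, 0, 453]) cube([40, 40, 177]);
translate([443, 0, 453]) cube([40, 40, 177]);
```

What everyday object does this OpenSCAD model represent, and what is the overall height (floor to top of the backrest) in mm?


A chair. The overall height is 799 mm.

A slab on four corner posts with a tall panel at the back — a chair. The seat slab sits at z = 425 with thickness 28, and the 346 mm backrest starts at the seat top, so the overall height is 425 + 28 + 346 = 799 mm.


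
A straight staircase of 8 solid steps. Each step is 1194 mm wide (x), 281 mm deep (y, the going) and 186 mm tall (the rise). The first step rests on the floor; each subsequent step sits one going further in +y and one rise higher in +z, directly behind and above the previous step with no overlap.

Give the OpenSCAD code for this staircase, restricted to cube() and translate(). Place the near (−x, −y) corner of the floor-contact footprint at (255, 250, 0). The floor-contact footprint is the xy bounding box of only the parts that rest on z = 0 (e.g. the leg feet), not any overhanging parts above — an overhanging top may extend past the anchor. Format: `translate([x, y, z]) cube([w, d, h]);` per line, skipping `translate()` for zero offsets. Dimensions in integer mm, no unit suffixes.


translate([255, 250, 0]) cube([1194, 281, 186]);
translate([255, 531, 186]) cube([1194, 281, 186]);
translate([255, 812, 372]) cube([1194, 281, 186]);
translate([255, 1093, 558]) cube([1194, 281, 186]);
translate([255, 1374, 744]) cube([1194, 281, 186]);
translate([255, 1655, 930]) cube([1194, 281, 186]);
translate([255, 1936, 1116]) cube([1194, 281, 186]);
translate([255, 2217, 1302]) cube([1194, 281, 186]);


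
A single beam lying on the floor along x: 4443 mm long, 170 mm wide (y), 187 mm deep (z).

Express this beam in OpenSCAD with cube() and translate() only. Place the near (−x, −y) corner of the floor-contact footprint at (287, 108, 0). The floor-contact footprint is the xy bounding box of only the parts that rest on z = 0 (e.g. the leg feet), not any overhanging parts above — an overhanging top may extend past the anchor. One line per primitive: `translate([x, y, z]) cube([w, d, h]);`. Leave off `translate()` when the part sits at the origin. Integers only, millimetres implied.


translate([287, 108, 0]) cube([4443, 170, 187]);


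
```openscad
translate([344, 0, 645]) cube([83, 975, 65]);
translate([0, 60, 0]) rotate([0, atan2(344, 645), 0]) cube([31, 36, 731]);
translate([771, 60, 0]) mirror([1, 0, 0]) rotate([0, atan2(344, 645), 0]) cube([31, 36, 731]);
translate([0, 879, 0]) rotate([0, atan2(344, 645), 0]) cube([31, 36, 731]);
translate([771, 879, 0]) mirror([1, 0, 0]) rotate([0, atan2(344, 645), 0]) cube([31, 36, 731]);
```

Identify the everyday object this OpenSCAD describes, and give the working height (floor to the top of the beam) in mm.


A sawhorse. The overall height is 710 mm.

A beam across two mirrored pairs of raked legs — a sawhorse. The beam's underside is at z = 645 (matching the legs' vertical rise in atan2(344, 645)) and the beam is 65 mm tall, so its top is at 645 + 65 = 710 mm. The raked legs top out at the beam's underside, so that is the highest point.


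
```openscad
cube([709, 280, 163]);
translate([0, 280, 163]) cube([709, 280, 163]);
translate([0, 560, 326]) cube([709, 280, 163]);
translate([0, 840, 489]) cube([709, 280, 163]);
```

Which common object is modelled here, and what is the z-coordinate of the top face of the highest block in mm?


A staircase. The total rise is 652 mm.

4 identical blocks, each offset up and back from the previous — a staircase. Each step is 163 mm tall and there are 4 of them, so the total rise is 4 × 163 = 652 mm.


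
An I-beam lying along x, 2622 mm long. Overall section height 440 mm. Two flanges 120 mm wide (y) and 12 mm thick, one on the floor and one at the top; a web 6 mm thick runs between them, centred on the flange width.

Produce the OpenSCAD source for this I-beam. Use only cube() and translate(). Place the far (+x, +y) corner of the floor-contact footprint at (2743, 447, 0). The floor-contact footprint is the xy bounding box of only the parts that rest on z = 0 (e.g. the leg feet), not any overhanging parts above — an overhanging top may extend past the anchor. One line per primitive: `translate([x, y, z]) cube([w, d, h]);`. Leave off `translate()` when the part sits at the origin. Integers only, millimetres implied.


translate([121, 327, 0]) cube([2622, 120, 12]);
translate([121, 384, 12]) cube([2622, 6, 416]);
translate([121, 327, 428]) cube([2622, 120, 12]);


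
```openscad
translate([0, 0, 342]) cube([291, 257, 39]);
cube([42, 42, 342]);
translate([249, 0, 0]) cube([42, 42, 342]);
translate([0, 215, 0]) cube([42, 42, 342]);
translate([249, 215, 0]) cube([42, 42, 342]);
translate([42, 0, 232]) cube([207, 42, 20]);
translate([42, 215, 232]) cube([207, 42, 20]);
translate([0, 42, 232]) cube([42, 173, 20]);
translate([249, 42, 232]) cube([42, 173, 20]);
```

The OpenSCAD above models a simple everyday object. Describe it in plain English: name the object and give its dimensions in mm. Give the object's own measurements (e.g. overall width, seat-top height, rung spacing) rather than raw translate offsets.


A simple wooden stool: a rectangular seat 291 mm (x) by 257 mm (y), 39 mm thick, top face at z = 381 mm, on four square legs, each 42×42 mm in cross-section. The legs rest on z = 0, each flush with a corner of the seat. Four stretchers, 42 mm wide and 20 mm tall, connect adjacent legs with their undersides at z = 232 mm, each running between the inner faces of the legs it joins and aligned with the legs' outer faces on the other axis.


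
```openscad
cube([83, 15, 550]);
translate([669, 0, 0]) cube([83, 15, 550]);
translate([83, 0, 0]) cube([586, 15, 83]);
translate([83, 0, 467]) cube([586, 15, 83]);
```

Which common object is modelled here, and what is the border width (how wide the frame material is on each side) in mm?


A picture frame. The border width is 83 mm.

Four thin pieces enclosing a rectangular opening — a picture frame. The two full-height stiles are 550 mm tall; the top rail sits at z = 467 and is 83 mm tall, so the border above the opening is 550 − 467 = 83 mm, matching the stile x-width.


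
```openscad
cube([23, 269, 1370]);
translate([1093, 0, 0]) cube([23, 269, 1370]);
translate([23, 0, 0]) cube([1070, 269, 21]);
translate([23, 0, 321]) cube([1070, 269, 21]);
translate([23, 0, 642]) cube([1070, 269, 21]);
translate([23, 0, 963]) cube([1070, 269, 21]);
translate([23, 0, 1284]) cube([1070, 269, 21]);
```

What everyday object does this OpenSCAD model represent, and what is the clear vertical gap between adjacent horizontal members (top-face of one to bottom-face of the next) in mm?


A bookshelf. The clear shelf gap is 300 mm.

Two tall side panels with 5 horizontal boards between them — a bookshelf. The first two shelf undersides are at z = 0 and z = 321; with shelf thickness 21, the clear gap is 321 − 0 − 21 = 300 mm.


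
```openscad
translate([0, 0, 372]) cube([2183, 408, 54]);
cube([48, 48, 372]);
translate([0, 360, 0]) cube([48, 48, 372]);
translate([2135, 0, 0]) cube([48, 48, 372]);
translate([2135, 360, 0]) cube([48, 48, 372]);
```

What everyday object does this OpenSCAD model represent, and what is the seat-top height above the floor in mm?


A bench. The seat-top height is 426 mm.

A long slab on four corner posts — a bench. The slab sits at z = 372 with thickness 54, so the top is 372 + 54 = 426 mm.


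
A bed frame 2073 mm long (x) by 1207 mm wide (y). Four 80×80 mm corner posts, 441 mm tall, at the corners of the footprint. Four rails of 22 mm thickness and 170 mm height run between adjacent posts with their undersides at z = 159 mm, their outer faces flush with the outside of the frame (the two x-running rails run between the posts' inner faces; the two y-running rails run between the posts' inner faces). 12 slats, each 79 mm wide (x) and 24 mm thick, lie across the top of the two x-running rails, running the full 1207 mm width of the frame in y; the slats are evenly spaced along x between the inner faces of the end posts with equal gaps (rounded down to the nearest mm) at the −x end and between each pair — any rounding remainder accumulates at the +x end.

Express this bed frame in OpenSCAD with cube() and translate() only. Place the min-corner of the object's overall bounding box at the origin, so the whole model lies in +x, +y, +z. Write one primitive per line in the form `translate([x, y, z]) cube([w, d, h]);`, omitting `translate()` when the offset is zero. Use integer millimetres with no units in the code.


// slat z = rail_z + rail_h = 159 + 170 = 329
// slat gap = ⌊(1913 − 12·79) / 13⌋ = 74
cube([80, 80, 441]);
translate([0, 1127, 0]) cube([80, 80, 441]);
translate([1993, 0, 0]) cube([80, 80, 441]);
translate([1993, 1127, 0]) cube([80, 80, 441]);
translate([80, 0, 159]) cube([1913, 22, 170]);
translate([80, 1185, 159]) cube([1913, 22, 170]);
translate([0, 80, 159]) cube([22, 1047, 170]);
translate([2051, 80, 159]) cube([22, 1047, 170]);
translate([154, 0, 329]) cube([79, 1207, 24]);
translate([307, 0, 329]) cube([79, 1207, 24]);
translate([460, 0, 329]) cube([79, 1207, 24]);
translate([613, 0, 329]) cube([79, 1207, 24]);
translate([766, 0, 329]) cube([79, 1207, 24]);
translate([919, 0, 329]) cube([79, 1207, 24]);
translate([1072, 0, 329]) cube([79, 1207, 24]);
translate([1225, 0, 329]) cube([79, 1207, 24]);
translate([1378, 0, 329]) cube([79, 1207, 24]);
translate([1531, 0, 329]) cube([79, 1207, 24]);
translate([1684, 0, 329]) cube([79, 1207, 24]);
translate([1837, 0, 329]) cube([79, 1207, 24]);


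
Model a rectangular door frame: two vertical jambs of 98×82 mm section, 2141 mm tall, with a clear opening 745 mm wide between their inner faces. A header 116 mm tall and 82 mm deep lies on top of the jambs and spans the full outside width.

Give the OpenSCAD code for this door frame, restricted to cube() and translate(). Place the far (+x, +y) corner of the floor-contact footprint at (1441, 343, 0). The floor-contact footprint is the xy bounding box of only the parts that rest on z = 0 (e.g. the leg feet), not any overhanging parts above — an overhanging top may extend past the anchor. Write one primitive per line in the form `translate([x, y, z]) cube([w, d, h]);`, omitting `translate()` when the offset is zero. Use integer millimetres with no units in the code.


translate([500, 261, 0]) cube([98, 82, 2141]);
translate([1343, 261, 0]) cube([98, 82, 2141]);
translate([500, 261, 2141]) cube([941, 82, 116]);


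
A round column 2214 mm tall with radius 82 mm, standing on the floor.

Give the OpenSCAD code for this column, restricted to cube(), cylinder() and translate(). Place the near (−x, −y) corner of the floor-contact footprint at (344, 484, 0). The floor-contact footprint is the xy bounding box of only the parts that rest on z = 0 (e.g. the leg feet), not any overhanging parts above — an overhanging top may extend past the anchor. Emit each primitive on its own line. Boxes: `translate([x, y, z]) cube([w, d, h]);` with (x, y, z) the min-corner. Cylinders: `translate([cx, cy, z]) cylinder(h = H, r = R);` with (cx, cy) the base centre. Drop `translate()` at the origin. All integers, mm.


translate([426, 566, 0]) cylinder(h = 2214, r = 82);


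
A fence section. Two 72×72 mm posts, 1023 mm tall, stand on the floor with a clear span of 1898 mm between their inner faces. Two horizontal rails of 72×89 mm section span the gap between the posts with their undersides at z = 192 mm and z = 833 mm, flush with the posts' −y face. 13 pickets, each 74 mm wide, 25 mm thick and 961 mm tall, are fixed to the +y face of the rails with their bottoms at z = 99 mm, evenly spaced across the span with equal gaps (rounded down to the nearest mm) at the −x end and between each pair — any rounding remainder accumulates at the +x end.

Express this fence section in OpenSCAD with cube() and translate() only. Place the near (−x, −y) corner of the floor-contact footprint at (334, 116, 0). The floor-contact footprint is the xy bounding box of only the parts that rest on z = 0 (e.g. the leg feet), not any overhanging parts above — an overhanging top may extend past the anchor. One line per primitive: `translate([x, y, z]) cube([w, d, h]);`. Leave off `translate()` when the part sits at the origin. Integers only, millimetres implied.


translate([334, 116, 0]) cube([72, 72, 1023]);
translate([2304, 116, 0]) cube([72, 72, 1023]);
translate([406, 116, 192]) cube([1898, 72, 89]);
translate([406, 116, 833]) cube([1898, 72, 89]);
translate([472, 188, 99]) cube([74, 25, 961]);
translate([612, 188, 99]) cube([74, 25, 961]);
translate([752, 188, 99]) cube([74, 25, 961]);
translate([892, 188, 99]) cube([74, 25, 961]);
translate([1032, 188, 99]) cube([74, 25, 961]);
translate([1172, 188, 99]) cube([74, 25, 961]);
translate([1312, 188, 99]) cube([74, 25, 961]);
translate([1452, 188, 99]) cube([74, 25, 961]);
translate([1592, 188, 99]) cube([74, 25, 961]);
translate([1732, 188, 99]) cube([74, 25, 961]);
translate([1872, 188, 99]) cube([74, 25, 961]);
translate([2012, 188, 99]) cube([74, 25, 961]);
translate([2152, 188, 99]) cube([74, 25, 961]);


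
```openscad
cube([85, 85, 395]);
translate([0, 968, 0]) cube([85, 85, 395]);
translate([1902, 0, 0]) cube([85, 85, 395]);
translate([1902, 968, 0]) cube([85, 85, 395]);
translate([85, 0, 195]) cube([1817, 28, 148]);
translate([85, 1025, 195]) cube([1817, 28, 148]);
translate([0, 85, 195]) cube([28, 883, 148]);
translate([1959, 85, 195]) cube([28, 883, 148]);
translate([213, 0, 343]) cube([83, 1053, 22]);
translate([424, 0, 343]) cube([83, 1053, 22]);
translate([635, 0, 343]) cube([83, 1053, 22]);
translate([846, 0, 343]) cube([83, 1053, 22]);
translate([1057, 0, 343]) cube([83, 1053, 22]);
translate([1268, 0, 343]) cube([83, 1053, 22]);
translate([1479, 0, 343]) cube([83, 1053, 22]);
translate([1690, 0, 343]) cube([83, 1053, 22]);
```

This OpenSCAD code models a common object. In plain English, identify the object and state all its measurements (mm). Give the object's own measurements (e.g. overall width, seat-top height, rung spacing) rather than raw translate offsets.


A bed frame 1987 mm long (x) by 1053 mm wide (y). Four 85×85 mm corner posts, 395 mm tall, at the corners of the footprint. Four rails of 28 mm thickness and 148 mm height run between adjacent posts with their undersides at z = 195 mm, their outer faces flush with the outside of the frame (the two x-running rails run between the posts' inner faces; the two y-running rails run between the posts' inner faces). 8 slats, each 83 mm wide (x) and 22 mm thick, lie across the top of the two x-running rails, running the full 1053 mm width of the frame in y; along x they sit between the end posts with a 128 mm gap after the −x posts and between neighbouring slats, leaving 129 mm before the +x posts.


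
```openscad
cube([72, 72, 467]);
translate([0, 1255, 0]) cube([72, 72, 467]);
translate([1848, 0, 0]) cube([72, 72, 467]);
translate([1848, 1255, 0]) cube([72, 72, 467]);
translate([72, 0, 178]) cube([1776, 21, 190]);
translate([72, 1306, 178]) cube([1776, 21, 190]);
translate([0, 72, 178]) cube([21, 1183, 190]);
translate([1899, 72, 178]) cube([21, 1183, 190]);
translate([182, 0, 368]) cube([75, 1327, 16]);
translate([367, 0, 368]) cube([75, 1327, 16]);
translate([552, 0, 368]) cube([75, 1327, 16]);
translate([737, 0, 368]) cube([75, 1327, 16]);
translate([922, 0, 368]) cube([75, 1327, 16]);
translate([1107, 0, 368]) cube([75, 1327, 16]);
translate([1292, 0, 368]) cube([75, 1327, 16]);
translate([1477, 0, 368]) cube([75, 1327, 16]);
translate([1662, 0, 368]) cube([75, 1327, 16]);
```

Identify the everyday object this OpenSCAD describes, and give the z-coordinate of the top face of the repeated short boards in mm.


A bed frame. The slat-top height is 384 mm.

Four posts, four rails, and a row of slats — a bed frame. Slats sit on the rails at z = 178 + 190 = 368; with slat thickness 16, the top is 384 mm.


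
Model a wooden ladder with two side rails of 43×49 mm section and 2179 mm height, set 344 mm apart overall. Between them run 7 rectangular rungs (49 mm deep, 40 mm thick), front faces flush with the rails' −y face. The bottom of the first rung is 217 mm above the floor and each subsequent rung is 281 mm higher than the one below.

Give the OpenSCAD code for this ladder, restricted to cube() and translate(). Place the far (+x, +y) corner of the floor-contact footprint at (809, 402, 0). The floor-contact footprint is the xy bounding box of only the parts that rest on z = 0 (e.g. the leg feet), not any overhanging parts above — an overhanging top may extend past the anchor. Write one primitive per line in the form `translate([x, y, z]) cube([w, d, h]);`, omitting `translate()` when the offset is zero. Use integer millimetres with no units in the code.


// rung span = 344 - 2*43 = 258
// rung[k] z = 217 + k*281
translate([465, 353, 0]) cube([43, 49, 2179]);
translate([766, 353, 0]) cube([43, 49, 2179]);
translate([508, 353, 217]) cube([258, 49, 40]);
translate([508, 353, 498]) cube([258, 49, 40]);
translate([508, 353, 779]) cube([258, 49, 40]);
translate([508, 353, 1060]) cube([258, 49, 40]);
translate([508, 353, 1341]) cube([258, 49, 40]);
translate([508, 353, 1622]) cube([258, 49, 40]);
translate([508, 353, 1903]) cube([258, 49, 40]);


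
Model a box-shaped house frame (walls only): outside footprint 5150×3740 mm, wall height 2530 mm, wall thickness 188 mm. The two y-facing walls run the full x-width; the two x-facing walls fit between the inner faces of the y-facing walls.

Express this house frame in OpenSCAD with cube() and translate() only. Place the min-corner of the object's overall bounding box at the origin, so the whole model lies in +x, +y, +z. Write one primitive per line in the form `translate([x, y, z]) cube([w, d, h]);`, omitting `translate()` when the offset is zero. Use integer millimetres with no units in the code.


cube([5150, 188, 2530]);
translate([0, 3552, 0]) cube([5150, 188, 2530]);
translate([0, 188, 0]) cube([188, 3364, 2530]);
translate([4962, 188, 0]) cube([188, 3364, 2530]);


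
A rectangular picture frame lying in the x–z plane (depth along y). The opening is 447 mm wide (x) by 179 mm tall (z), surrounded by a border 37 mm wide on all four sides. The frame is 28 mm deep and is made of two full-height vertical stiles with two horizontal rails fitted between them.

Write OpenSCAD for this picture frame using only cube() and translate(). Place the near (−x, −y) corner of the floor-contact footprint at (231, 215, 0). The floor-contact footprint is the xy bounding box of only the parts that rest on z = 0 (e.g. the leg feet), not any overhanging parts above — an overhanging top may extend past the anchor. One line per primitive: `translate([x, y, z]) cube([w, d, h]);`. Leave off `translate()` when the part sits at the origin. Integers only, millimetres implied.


translate([231, 215, 0]) cube([37, 28, 253]);
translate([715, 215, 0]) cube([37, 28, 253]);
translate([268, 215, 0]) cube([447, 28, 37]);
translate([268, 215, 216]) cube([447, 28, 37]);


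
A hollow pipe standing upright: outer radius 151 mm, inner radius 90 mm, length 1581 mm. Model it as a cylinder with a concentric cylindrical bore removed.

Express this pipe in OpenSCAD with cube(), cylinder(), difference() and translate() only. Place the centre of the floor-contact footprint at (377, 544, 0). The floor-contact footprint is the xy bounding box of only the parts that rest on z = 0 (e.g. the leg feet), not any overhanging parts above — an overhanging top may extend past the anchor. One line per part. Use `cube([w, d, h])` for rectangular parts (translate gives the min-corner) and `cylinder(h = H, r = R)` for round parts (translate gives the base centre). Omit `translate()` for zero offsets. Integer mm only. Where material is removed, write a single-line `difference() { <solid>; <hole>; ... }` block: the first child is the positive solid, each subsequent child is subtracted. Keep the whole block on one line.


difference() { translate([377, 544, 0]) cylinder(h = 1581, r = 151); translate([377, 544, 0]) cylinder(h = 1581, r = 90); }


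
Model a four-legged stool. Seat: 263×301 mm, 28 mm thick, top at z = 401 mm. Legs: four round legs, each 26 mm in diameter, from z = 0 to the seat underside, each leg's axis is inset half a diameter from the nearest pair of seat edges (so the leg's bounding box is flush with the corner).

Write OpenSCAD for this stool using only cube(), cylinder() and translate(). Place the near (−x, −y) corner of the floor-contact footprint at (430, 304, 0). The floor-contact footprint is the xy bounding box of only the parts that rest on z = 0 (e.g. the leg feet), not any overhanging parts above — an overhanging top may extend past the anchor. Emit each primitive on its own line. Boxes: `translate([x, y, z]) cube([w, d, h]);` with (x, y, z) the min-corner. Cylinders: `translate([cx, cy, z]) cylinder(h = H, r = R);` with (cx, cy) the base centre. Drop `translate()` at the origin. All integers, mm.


translate([430, 304, 373]) cube([263, 301, 28]);
translate([443, 317, 0]) cylinder(h = 373, r = 13);
translate([680, 317, 0]) cylinder(h = 373, r = 13);
translate([443, 592, 0]) cylinder(h = 373, r = 13);
translate([680, 592, 0]) cylinder(h = 373, r = 13);


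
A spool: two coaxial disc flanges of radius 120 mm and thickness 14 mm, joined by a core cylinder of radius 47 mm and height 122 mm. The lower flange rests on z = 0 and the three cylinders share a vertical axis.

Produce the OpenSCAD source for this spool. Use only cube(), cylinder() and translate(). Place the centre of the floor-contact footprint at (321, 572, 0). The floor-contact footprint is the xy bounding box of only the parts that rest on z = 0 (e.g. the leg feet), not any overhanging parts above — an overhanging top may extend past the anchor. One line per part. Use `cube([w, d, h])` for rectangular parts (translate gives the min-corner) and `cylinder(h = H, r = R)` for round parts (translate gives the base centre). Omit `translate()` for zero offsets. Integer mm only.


translate([321, 572, 0]) cylinder(h = 14, r = 120);
translate([321, 572, 14]) cylinder(h = 122, r = 47);
translate([321, 572, 136]) cylinder(h = 14, r = 120);


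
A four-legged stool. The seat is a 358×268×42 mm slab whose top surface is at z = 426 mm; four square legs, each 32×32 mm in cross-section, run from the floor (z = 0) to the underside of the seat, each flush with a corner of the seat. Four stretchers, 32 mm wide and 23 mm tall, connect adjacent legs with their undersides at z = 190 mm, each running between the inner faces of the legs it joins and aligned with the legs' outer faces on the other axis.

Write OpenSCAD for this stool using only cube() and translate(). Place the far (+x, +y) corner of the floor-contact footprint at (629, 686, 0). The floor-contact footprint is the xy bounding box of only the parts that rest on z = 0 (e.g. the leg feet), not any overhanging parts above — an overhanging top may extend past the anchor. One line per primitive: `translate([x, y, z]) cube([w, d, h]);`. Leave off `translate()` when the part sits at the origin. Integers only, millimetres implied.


translate([271, 418, 384]) cube([358, 268, 42]);
translate([271, 418, 0]) cube([32, 32, 384]);
translate([597, 418, 0]) cube([32, 32, 384]);
translate([271, 654, 0]) cube([32, 32, 384]);
translate([597, 654, 0]) cube([32, 32, 384]);
translate([303, 418, 190]) cube([294, 32, 23]);
translate([303, 654, 190]) cube([294, 32, 23]);
translate([271, 450, 190]) cube([32, 204, 23]);
translate([597, 450, 190]) cube([32, 204, 23]);


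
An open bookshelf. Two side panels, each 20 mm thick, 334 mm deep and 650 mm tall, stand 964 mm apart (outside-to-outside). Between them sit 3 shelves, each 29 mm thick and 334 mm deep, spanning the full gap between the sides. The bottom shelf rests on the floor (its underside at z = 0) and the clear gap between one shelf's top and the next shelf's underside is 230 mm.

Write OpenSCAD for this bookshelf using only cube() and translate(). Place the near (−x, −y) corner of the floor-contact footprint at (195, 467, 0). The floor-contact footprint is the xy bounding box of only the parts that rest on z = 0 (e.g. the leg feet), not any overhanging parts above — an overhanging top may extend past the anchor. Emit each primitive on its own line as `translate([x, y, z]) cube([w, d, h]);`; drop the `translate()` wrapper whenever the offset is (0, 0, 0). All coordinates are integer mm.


translate([195, 467, 0]) cube([20, 334, 650]);
translate([1139, 467, 0]) cube([20, 334, 650]);
translate([215, 467, 0]) cube([924, 334, 29]);
translate([215, 467, 259]) cube([924, 334, 29]);
translate([215, 467, 518]) cube([924, 334, 29]);
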